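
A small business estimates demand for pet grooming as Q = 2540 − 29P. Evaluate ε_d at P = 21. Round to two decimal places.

At P = 21, Q = 1931.
dQ/dP = −29.
ε = (dQ/dP)(P/Q) = (-29)(21/1931).

-0.32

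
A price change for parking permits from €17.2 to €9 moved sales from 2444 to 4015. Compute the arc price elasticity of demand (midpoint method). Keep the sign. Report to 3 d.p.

-0.777

ΔQ = 4015 − 2444 = 1571; ΔP = 9 − 17.2 = -8.2.
Midpoints: P̄ = 13.10, Q̄ = 3229.5.
ε = (ΔQ/ΔP)(P̄/Q̄) = (1571/-8.2)(13.10/3229.5).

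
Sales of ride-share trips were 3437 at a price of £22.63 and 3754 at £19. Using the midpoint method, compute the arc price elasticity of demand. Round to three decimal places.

ΔQ = 3754 − 3437 = 317; ΔP = 19 − 22.63 = -3.63.
Midpoints: P̄ = 20.81, Q̄ = 3595.5.
ε = (ΔQ/ΔP)(P̄/Q̄) = (317/-3.63)(20.81/3595.5).

-0.506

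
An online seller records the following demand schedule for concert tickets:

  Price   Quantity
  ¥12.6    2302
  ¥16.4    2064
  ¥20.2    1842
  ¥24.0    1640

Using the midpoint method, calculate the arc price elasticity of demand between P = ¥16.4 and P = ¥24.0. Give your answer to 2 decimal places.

-0.61

At P = 16.4, Q = 2064; at P = 24.0, Q = 1640.
ΔQ = -424, ΔP = 7.6. Midpoints: P̄ = 20.20, Q̄ = 1852.0.
ε = (ΔQ/ΔP)(P̄/Q̄) = (-424/7.6)(20.20/1852.0).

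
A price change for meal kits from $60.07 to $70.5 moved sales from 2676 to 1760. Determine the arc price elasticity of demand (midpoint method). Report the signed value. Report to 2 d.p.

ΔQ = 1760 − 2676 = -916; ΔP = 70.5 − 60.07 = 10.43.
Midpoints: P̄ = 65.28, Q̄ = 2218.0.
ε = (ΔQ/ΔP)(P̄/Q̄) = (-916/10.43)(65.28/2218.0).

-2.59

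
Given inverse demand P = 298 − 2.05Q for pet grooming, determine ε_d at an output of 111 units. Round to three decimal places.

-0.310

At Q = 111, P = 298 − 2.05(111) = 70.45.
dP/dQ = −2.05, so dQ/dP = 1/(−2.05) = -0.488.
ε = (dQ/dP)(P/Q) = (-0.488)(70.45/111).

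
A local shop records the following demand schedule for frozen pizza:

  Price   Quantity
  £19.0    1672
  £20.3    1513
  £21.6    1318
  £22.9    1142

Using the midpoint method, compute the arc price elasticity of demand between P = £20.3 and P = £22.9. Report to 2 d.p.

At P = 20.3, Q = 1513; at P = 22.9, Q = 1142.
ΔQ = -371, ΔP = 2.6. Midpoints: P̄ = 21.60, Q̄ = 1327.5.
ε = (ΔQ/ΔP)(P̄/Q̄) = (-371/2.6)(21.60/1327.5).

-2.32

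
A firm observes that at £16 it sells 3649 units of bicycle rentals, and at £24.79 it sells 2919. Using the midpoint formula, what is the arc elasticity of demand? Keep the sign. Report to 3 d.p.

-0.516

ΔQ = 2919 − 3649 = -730; ΔP = 24.79 − 16 = 8.79.
Midpoints: P̄ = 20.39, Q̄ = 3284.0.
ε = (ΔQ/ΔP)(P̄/Q̄) = (-730/8.79)(20.39/3284.0).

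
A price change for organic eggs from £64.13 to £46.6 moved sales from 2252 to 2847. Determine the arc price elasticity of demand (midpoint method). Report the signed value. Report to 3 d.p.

-0.737

ΔQ = 2847 − 2252 = 595; ΔP = 46.6 − 64.13 = -17.53.
Midpoints: P̄ = 55.36, Q̄ = 2549.5.
ε = (ΔQ/ΔP)(P̄/Q̄) = (595/-17.53)(55.36/2549.5).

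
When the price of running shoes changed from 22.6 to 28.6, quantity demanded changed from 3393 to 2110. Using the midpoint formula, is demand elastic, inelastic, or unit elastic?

elastic

Arc ε ≈ -1.990.
|ε| = 1.99 > 1.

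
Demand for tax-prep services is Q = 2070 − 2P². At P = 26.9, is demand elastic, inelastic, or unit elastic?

elastic

Q = 622.780, dQ/dP = -107.600.
ε = (dQ/dP)(P/Q) ≈ -4.648.
|ε| = 4.65 > 1.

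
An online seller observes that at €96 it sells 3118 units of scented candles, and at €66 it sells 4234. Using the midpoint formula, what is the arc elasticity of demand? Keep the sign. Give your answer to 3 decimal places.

-0.820

ΔQ = 4234 − 3118 = 1116; ΔP = 66 − 96 = -30.
Midpoints: P̄ = 81.00, Q̄ = 3676.0.
ε = (ΔQ/ΔP)(P̄/Q̄) = (1116/-30)(81.00/3676.0).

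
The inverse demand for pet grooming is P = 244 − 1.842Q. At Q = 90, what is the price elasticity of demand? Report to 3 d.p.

-0.472

At Q = 90, P = 244 − 1.842(90) = 78.22.
dP/dQ = −1.842, so dQ/dP = 1/(−1.842) = -0.543.
ε = (dQ/dP)(P/Q) = (-0.543)(78.22/90).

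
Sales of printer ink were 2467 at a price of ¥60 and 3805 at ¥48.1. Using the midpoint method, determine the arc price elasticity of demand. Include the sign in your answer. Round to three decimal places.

ΔQ = 3805 − 2467 = 1338; ΔP = 48.1 − 60 = -11.9.
Midpoints: P̄ = 54.05, Q̄ = 3136.0.
ε = (ΔQ/ΔP)(P̄/Q̄) = (1338/-11.9)(54.05/3136.0).

-1.938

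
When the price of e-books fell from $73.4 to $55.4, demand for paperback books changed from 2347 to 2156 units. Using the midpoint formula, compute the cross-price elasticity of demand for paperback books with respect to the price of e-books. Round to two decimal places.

ΔQ_x = 2156 − 2347 = -191; ΔP_y = 55.4 − 73.4 = -18.0.
Midpoints: P̄_y = 64.40, Q̄_x = 2251.5.
ε_xy = (ΔQ_x/ΔP_y)(P̄_y/Q̄_x) = (-191/-18.0)(64.40/2251.5).
ε_xy > 0, so the goods are substitutes.

0.30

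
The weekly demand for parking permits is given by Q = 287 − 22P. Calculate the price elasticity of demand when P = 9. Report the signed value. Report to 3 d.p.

At P = 9, Q = 89.
dQ/dP = −22.
ε = (dQ/dP)(P/Q) = (-22)(9/89).

-2.225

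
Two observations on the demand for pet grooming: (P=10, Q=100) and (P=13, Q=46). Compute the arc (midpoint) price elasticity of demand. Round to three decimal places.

ΔQ = 46 − 100 = -54; ΔP = 13 − 10 = 3.
Midpoints: P̄ = 11.50, Q̄ = 73.0.
ε = (ΔQ/ΔP)(P̄/Q̄) = (-54/3)(11.50/73.0).

-2.836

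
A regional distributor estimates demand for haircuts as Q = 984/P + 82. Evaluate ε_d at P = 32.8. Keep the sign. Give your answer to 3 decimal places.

At P = 32.8, Q = 112.
dQ/dP = −984/P² = -0.915.
ε = (dQ/dP)(P/Q) = (-0.915)(32.8/112).
|ε| < 1, so demand is inelastic at this price.

-0.268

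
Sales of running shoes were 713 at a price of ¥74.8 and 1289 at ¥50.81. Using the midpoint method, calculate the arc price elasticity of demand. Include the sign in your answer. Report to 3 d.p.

ΔQ = 1289 − 713 = 576; ΔP = 50.81 − 74.8 = -23.99.
Midpoints: P̄ = 62.80, Q̄ = 1001.0.
ε = (ΔQ/ΔP)(P̄/Q̄) = (576/-23.99)(62.80/1001.0).

-1.506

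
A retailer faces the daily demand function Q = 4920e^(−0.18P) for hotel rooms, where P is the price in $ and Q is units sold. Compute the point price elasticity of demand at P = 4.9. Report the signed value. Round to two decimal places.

At P = 4.9, Q = 2036.655.
dQ/dP = −0.18·4920e^(−0.18P) = −0.18Q = -366.598.
ε = (dQ/dP)(P/Q) = (-366.598)(4.9/2036.655).

-0.88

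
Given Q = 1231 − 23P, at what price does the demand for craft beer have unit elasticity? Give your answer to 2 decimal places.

26.76

For linear demand Q = a − bP, ε = −bP/(a − bP). |ε| = 1 when bP = a − bP, i.e. P = a/(2b).
P = 1231/(2·23) = 1231/46 = 26.7609.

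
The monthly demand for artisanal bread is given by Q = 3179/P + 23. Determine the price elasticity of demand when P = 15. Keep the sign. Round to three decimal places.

-0.902

At P = 15, Q = 234.933.
dQ/dP = −3179/P² = -14.129.
ε = (dQ/dP)(P/Q) = (-14.129)(15/234.933).
|ε| < 1, so demand is inelastic at this price.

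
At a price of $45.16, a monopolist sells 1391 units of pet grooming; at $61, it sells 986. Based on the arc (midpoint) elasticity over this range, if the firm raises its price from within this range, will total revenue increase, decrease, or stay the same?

Arc ε = (-405/15.84)(53.08/1188.5) ≈ -1.142.
|ε| = 1.14 > 1, so demand is elastic. A price rise therefore reduces total revenue.

decrease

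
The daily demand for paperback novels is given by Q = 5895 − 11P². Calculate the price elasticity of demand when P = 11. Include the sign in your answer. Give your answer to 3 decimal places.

At P = 11, Q = 4564.
dQ/dP = −22P = -242.
ε = (dQ/dP)(P/Q) = (-242)(11/4564).

-0.583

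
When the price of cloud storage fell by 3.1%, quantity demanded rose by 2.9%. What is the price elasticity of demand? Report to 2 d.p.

-0.94

ε = %ΔQ / %ΔP = (2.9)/(-3.1) = -0.935.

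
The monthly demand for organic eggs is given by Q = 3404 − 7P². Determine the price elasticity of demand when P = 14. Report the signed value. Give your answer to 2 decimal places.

At P = 14, Q = 2032.
dQ/dP = −14P = -196.
ε = (dQ/dP)(P/Q) = (-196)(14/2032).
|ε| > 1, so demand is elastic at this price.

-1.35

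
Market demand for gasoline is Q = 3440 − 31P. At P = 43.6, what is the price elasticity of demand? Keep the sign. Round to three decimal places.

-0.647

At P = 43.6, Q = 2088.400.
dQ/dP = −31.
ε = (dQ/dP)(P/Q) = (-31)(43.6/2088.400).
|ε| < 1, so demand is inelastic at this price.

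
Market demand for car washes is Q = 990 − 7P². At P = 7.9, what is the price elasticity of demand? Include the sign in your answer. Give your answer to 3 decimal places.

At P = 7.9, Q = 553.130.
dQ/dP = −14P = -110.600.
ε = (dQ/dP)(P/Q) = (-110.600)(7.9/553.130).
|ε| > 1, so demand is elastic at this price.

-1.580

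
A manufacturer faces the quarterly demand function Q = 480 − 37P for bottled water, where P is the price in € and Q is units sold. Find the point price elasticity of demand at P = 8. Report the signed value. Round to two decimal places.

At P = 8, Q = 184.
dQ/dP = −37.
ε = (dQ/dP)(P/Q) = (-37)(8/184).

-1.61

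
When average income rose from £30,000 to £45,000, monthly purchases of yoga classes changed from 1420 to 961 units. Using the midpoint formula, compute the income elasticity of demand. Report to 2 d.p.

-0.96

ΔQ = -459, ΔI = 15000. Midpoints: Ī = 37,500, Q̄ = 1190.5.
ε_I = (ΔQ/ΔI)(Ī/Q̄) = (-459/15000)(37500/1190.5).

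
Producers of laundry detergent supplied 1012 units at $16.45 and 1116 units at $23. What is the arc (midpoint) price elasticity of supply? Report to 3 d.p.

0.294

ΔQ = 1116 − 1012 = 104; ΔP = 23 − 16.45 = 6.55.
Midpoints: P̄ = 19.73, Q̄ = 1064.0.
ε_s = (ΔQ/ΔP)(P̄/Q̄) = (104/6.55)(19.73/1064.0).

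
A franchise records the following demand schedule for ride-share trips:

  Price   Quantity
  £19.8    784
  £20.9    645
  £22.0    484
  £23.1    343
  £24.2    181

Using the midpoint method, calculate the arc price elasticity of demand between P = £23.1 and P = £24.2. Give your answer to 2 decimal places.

-13.29

At P = 23.1, Q = 343; at P = 24.2, Q = 181.
ΔQ = -162, ΔP = 1.1. Midpoints: P̄ = 23.65, Q̄ = 262.0.
ε = (ΔQ/ΔP)(P̄/Q̄) = (-162/1.1)(23.65/262.0).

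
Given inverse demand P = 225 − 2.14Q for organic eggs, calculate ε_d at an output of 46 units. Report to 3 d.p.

-1.286

At Q = 46, P = 225 − 2.14(46) = 126.56.
dP/dQ = −2.14, so dQ/dP = 1/(−2.14) = -0.467.
ε = (dQ/dP)(P/Q) = (-0.467)(126.56/46).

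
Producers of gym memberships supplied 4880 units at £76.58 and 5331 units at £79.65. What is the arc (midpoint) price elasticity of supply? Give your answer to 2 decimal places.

ΔQ = 5331 − 4880 = 451; ΔP = 79.65 − 76.58 = 3.07.
Midpoints: P̄ = 78.12, Q̄ = 5105.5.
ε_s = (ΔQ/ΔP)(P̄/Q̄) = (451/3.07)(78.12/5105.5).

2.25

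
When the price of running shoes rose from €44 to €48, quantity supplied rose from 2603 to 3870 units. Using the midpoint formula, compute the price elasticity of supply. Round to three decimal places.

ΔQ = 3870 − 2603 = 1267; ΔP = 48 − 44 = 4.
Midpoints: P̄ = 46.00, Q̄ = 3236.5.
ε_s = (ΔQ/ΔP)(P̄/Q̄) = (1267/4)(46.00/3236.5).

4.502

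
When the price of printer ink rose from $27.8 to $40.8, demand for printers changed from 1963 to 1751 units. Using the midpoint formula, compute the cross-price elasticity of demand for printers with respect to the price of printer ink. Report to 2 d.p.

-0.30

ΔQ_x = 1751 − 1963 = -212; ΔP_y = 40.8 − 27.8 = 13.0.
Midpoints: P̄_y = 34.30, Q̄_x = 1857.0.
ε_xy = (ΔQ_x/ΔP_y)(P̄_y/Q̄_x) = (-212/13.0)(34.30/1857.0).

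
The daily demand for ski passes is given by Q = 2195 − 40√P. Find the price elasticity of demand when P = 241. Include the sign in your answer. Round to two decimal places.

At P = 241, Q = 1574.033.
dQ/dP = −40/(2√P) = -1.288.
ε = (dQ/dP)(P/Q) = (-1.288)(241/1574.033).

-0.20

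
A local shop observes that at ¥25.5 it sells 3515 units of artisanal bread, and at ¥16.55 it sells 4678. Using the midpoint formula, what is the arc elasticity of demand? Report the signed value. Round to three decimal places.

ΔQ = 4678 − 3515 = 1163; ΔP = 16.55 − 25.5 = -8.95.
Midpoints: P̄ = 21.02, Q̄ = 4096.5.
ε = (ΔQ/ΔP)(P̄/Q̄) = (1163/-8.95)(21.02/4096.5).

-0.667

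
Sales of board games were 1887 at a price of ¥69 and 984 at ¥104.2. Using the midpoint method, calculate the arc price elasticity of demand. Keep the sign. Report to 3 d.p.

-1.548

ΔQ = 984 − 1887 = -903; ΔP = 104.2 − 69 = 35.2.
Midpoints: P̄ = 86.60, Q̄ = 1435.5.
ε = (ΔQ/ΔP)(P̄/Q̄) = (-903/35.2)(86.60/1435.5).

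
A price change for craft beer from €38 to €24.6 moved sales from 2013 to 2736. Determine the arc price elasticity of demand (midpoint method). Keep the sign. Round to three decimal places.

-0.711

ΔQ = 2736 − 2013 = 723; ΔP = 24.6 − 38 = -13.4.
Midpoints: P̄ = 31.30, Q̄ = 2374.5.
ε = (ΔQ/ΔP)(P̄/Q̄) = (723/-13.4)(31.30/2374.5).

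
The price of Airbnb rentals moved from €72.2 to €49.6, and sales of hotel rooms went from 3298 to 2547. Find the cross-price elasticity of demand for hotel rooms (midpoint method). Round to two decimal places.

ΔQ_x = 2547 − 3298 = -751; ΔP_y = 49.6 − 72.2 = -22.6.
Midpoints: P̄_y = 60.90, Q̄_x = 2922.5.
ε_xy = (ΔQ_x/ΔP_y)(P̄_y/Q̄_x) = (-751/-22.6)(60.90/2922.5).
ε_xy > 0, so the goods are substitutes.

0.69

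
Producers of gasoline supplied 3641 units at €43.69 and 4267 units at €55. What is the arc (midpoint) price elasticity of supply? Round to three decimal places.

0.691

ΔQ = 4267 − 3641 = 626; ΔP = 55 − 43.69 = 11.31.
Midpoints: P̄ = 49.34, Q̄ = 3954.0.
ε_s = (ΔQ/ΔP)(P̄/Q̄) = (626/11.31)(49.34/3954.0).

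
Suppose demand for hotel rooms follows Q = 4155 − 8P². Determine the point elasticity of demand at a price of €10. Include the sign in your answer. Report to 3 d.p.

-0.477

At P = 10, Q = 3355.
dQ/dP = −16P = -160.
ε = (dQ/dP)(P/Q) = (-160)(10/3355).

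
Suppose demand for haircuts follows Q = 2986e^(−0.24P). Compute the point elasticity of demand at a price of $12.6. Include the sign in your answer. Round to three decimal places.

-3.024

At P = 12.6, Q = 145.139.
dQ/dP = −0.24·2986e^(−0.24P) = −0.24Q = -34.833.
ε = (dQ/dP)(P/Q) = (-34.833)(12.6/145.139).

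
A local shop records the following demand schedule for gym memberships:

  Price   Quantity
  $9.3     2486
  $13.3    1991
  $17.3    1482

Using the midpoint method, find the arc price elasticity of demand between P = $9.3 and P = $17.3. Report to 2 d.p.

-0.84

At P = 9.3, Q = 2486; at P = 17.3, Q = 1482.
ΔQ = -1004, ΔP = 8.0. Midpoints: P̄ = 13.30, Q̄ = 1984.0.
ε = (ΔQ/ΔP)(P̄/Q̄) = (-1004/8.0)(13.30/1984.0).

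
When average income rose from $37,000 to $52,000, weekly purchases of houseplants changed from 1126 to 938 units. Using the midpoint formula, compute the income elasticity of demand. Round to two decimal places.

-0.54

ΔQ = -188, ΔI = 15000. Midpoints: Ī = 44,500, Q̄ = 1032.0.
ε_I = (ΔQ/ΔI)(Ī/Q̄) = (-188/15000)(44500/1032.0).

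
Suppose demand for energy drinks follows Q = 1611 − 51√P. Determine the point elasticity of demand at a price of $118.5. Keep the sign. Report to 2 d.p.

At P = 118.5, Q = 1055.826.
dQ/dP = −51/(2√P) = -2.343.
ε = (dQ/dP)(P/Q) = (-2.343)(118.5/1055.826).

-0.26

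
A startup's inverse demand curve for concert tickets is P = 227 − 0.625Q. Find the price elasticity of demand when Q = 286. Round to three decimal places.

At Q = 286, P = 227 − 0.625(286) = 48.25.
dP/dQ = −0.625, so dQ/dP = 1/(−0.625) = -1.600.
ε = (dQ/dP)(P/Q) = (-1.600)(48.25/286).

-0.270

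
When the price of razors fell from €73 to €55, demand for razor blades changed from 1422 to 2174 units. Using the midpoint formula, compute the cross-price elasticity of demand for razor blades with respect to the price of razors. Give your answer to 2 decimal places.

ΔQ_x = 2174 − 1422 = 752; ΔP_y = 55 − 73 = -18.
Midpoints: P̄_y = 64.00, Q̄_x = 1798.0.
ε_xy = (ΔQ_x/ΔP_y)(P̄_y/Q̄_x) = (752/-18)(64.00/1798.0).

-1.49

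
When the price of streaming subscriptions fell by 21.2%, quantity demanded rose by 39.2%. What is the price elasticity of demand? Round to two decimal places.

-1.85

ε = %ΔQ / %ΔP = (39.2)/(-21.2) = -1.849.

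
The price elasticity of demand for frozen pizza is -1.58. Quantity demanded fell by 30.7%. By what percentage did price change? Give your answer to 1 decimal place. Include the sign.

%ΔP ≈ %ΔQ / ε = (-30.7%)/(-1.58) = 19.43%.

19.4%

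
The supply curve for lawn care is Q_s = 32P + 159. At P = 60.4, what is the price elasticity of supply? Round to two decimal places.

At P = 60.4, Q_s = 2091.80.
dQ_s/dP = 32.
ε_s = (dQ_s/dP)(P/Q_s) = (32)(60.4/2091.80).

0.92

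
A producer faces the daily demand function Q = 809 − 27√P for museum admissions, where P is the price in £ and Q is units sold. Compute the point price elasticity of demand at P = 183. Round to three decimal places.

-0.412

At P = 183, Q = 443.751.
dQ/dP = −27/(2√P) = -0.998.
ε = (dQ/dP)(P/Q) = (-0.998)(183/443.751).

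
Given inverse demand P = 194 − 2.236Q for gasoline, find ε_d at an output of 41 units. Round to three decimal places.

-1.116

At Q = 41, P = 194 − 2.236(41) = 102.32.
dP/dQ = −2.236, so dQ/dP = 1/(−2.236) = -0.447.
ε = (dQ/dP)(P/Q) = (-0.447)(102.32/41).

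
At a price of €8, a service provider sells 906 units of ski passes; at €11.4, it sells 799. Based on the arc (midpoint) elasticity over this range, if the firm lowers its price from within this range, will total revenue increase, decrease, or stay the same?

decrease

Arc ε = (-107/3.4)(9.70/852.5) ≈ -0.358.
|ε| = 0.36 < 1, so demand is inelastic. A price cut therefore reduces total revenue.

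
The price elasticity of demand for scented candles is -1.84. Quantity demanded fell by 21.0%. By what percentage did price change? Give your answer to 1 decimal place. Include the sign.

11.4%

%ΔP ≈ %ΔQ / ε = (-21.0%)/(-1.84) = 11.41%.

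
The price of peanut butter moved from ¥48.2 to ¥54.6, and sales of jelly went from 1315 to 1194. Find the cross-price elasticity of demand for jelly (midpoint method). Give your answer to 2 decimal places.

-0.77

ΔQ_x = 1194 − 1315 = -121; ΔP_y = 54.6 − 48.2 = 6.4.
Midpoints: P̄_y = 51.40, Q̄_x = 1254.5.
ε_xy = (ΔQ_x/ΔP_y)(P̄_y/Q̄_x) = (-121/6.4)(51.40/1254.5).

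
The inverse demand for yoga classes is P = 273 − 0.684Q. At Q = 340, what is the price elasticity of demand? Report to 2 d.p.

At Q = 340, P = 273 − 0.684(340) = 40.44.
dP/dQ = −0.684, so dQ/dP = 1/(−0.684) = -1.462.
ε = (dQ/dP)(P/Q) = (-1.462)(40.44/340).

-0.17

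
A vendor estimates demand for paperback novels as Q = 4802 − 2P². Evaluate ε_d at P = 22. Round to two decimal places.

-0.50

At P = 22, Q = 3834.
dQ/dP = −4P = -88.
ε = (dQ/dP)(P/Q) = (-88)(22/3834).
|ε| < 1, so demand is inelastic at this price.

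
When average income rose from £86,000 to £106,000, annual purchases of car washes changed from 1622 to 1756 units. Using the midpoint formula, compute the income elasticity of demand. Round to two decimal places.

0.38

ΔQ = 134, ΔI = 20000. Midpoints: Ī = 96,000, Q̄ = 1689.0.
ε_I = (ΔQ/ΔI)(Ī/Q̄) = (134/20000)(96000/1689.0).
ε_I > 0, so the good is normal.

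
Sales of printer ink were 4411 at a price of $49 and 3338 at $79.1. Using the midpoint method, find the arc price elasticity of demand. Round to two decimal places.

-0.59

ΔQ = 3338 − 4411 = -1073; ΔP = 79.1 − 49 = 30.1.
Midpoints: P̄ = 64.05, Q̄ = 3874.5.
ε = (ΔQ/ΔP)(P̄/Q̄) = (-1073/30.1)(64.05/3874.5).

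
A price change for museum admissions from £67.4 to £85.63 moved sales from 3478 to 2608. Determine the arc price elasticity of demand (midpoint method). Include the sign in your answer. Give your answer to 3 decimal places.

ΔQ = 2608 − 3478 = -870; ΔP = 85.63 − 67.4 = 18.23.
Midpoints: P̄ = 76.52, Q̄ = 3043.0.
ε = (ΔQ/ΔP)(P̄/Q̄) = (-870/18.23)(76.52/3043.0).

-1.200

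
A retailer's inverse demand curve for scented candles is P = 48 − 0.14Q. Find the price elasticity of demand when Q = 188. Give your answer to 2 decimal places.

At Q = 188, P = 48 − 0.14(188) = 21.68.
dP/dQ = −0.14, so dQ/dP = 1/(−0.14) = -7.143.
ε = (dQ/dP)(P/Q) = (-7.143)(21.68/188).

-0.82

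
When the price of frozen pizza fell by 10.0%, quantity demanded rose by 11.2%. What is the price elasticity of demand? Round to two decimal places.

ε = %ΔQ / %ΔP = (11.2)/(-10.0) = -1.120.

-1.12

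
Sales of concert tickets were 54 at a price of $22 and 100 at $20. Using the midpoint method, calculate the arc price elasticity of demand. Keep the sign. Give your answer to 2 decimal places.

ΔQ = 100 − 54 = 46; ΔP = 20 − 22 = -2.
Midpoints: P̄ = 21.00, Q̄ = 77.0.
ε = (ΔQ/ΔP)(P̄/Q̄) = (46/-2)(21.00/77.0).

-6.27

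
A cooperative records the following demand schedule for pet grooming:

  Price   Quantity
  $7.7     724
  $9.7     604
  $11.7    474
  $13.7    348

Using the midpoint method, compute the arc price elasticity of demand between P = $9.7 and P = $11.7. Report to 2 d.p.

At P = 9.7, Q = 604; at P = 11.7, Q = 474.
ΔQ = -130, ΔP = 2.0. Midpoints: P̄ = 10.70, Q̄ = 539.0.
ε = (ΔQ/ΔP)(P̄/Q̄) = (-130/2.0)(10.70/539.0).

-1.29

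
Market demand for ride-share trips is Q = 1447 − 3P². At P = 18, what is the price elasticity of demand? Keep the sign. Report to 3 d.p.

-4.093

At P = 18, Q = 475.
dQ/dP = −6P = -108.
ε = (dQ/dP)(P/Q) = (-108)(18/475).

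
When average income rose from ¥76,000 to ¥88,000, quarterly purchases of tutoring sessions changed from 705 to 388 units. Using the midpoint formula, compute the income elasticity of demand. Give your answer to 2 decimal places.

-3.96

ΔQ = -317, ΔI = 12000. Midpoints: Ī = 82,000, Q̄ = 546.5.
ε_I = (ΔQ/ΔI)(Ī/Q̄) = (-317/12000)(82000/546.5).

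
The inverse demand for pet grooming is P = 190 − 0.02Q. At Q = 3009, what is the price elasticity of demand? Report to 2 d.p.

At Q = 3009, P = 190 − 0.02(3009) = 129.82.
dP/dQ = −0.02, so dQ/dP = 1/(−0.02) = -50.000.
ε = (dQ/dP)(P/Q) = (-50.000)(129.82/3009).

-2.16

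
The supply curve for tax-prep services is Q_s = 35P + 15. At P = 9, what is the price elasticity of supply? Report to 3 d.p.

At P = 9, Q_s = 330.
dQ_s/dP = 35.
ε_s = (dQ_s/dP)(P/Q_s) = (35)(9/330).

0.955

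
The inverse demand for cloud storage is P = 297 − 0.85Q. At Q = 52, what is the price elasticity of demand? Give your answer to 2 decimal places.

-5.72

At Q = 52, P = 297 − 0.85(52) = 252.80.
dP/dQ = −0.85, so dQ/dP = 1/(−0.85) = -1.176.
ε = (dQ/dP)(P/Q) = (-1.176)(252.80/52).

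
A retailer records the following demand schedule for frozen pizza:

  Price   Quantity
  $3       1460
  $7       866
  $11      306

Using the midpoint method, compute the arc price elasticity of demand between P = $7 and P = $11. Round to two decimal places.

At P = 7, Q = 866; at P = 11, Q = 306.
ΔQ = -560, ΔP = 4. Midpoints: P̄ = 9.00, Q̄ = 586.0.
ε = (ΔQ/ΔP)(P̄/Q̄) = (-560/4)(9.00/586.0).

-2.15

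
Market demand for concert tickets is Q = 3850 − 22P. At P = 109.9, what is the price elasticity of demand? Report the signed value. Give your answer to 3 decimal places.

-1.688

At P = 109.9, Q = 1432.200.
dQ/dP = −22.
ε = (dQ/dP)(P/Q) = (-22)(109.9/1432.200).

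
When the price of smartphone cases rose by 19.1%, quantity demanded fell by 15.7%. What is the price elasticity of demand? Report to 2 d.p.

-0.82

ε = %ΔQ / %ΔP = (-15.7)/(19.1) = -0.822.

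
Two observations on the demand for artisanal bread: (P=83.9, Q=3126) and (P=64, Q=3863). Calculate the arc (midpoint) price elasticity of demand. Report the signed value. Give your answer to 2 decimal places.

-0.78

ΔQ = 3863 − 3126 = 737; ΔP = 64 − 83.9 = -19.9.
Midpoints: P̄ = 73.95, Q̄ = 3494.5.
ε = (ΔQ/ΔP)(P̄/Q̄) = (737/-19.9)(73.95/3494.5).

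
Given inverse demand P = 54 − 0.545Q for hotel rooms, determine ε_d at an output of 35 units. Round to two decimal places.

-1.83

At Q = 35, P = 54 − 0.545(35) = 34.92.
dP/dQ = −0.545, so dQ/dP = 1/(−0.545) = -1.835.
ε = (dQ/dP)(P/Q) = (-1.835)(34.92/35).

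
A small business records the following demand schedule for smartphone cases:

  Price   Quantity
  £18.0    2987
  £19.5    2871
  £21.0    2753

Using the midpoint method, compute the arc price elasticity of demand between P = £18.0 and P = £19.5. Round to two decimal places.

At P = 18.0, Q = 2987; at P = 19.5, Q = 2871.
ΔQ = -116, ΔP = 1.5. Midpoints: P̄ = 18.75, Q̄ = 2929.0.
ε = (ΔQ/ΔP)(P̄/Q̄) = (-116/1.5)(18.75/2929.0).

-0.50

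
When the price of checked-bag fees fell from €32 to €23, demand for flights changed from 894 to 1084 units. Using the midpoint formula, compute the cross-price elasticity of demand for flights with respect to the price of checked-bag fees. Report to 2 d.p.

-0.59

ΔQ_x = 1084 − 894 = 190; ΔP_y = 23 − 32 = -9.
Midpoints: P̄_y = 27.50, Q̄_x = 989.0.
ε_xy = (ΔQ_x/ΔP_y)(P̄_y/Q̄_x) = (190/-9)(27.50/989.0).
ε_xy < 0, so the goods are complements.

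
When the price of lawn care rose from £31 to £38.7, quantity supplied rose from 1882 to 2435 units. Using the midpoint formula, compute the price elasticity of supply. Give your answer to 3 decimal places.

1.160

ΔQ = 2435 − 1882 = 553; ΔP = 38.7 − 31 = 7.7.
Midpoints: P̄ = 34.85, Q̄ = 2158.5.
ε_s = (ΔQ/ΔP)(P̄/Q̄) = (553/7.7)(34.85/2158.5).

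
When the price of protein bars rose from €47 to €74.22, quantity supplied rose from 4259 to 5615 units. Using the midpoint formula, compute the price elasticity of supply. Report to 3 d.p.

0.612

ΔQ = 5615 − 4259 = 1356; ΔP = 74.22 − 47 = 27.22.
Midpoints: P̄ = 60.61, Q̄ = 4937.0.
ε_s = (ΔQ/ΔP)(P̄/Q̄) = (1356/27.22)(60.61/4937.0).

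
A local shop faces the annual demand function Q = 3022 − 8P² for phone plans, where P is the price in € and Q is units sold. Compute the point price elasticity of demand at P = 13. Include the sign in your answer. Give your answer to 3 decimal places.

At P = 13, Q = 1670.
dQ/dP = −16P = -208.
ε = (dQ/dP)(P/Q) = (-208)(13/1670).

-1.619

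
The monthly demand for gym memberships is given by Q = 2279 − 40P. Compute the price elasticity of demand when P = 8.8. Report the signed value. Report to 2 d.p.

At P = 8.8, Q = 1927.
dQ/dP = −40.
ε = (dQ/dP)(P/Q) = (-40)(8.8/1927).
|ε| < 1, so demand is inelastic at this price.

-0.18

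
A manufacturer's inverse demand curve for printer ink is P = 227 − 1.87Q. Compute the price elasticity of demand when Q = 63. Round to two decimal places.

At Q = 63, P = 227 − 1.87(63) = 109.19.
dP/dQ = −1.87, so dQ/dP = 1/(−1.87) = -0.535.
ε = (dQ/dP)(P/Q) = (-0.535)(109.19/63).

-0.93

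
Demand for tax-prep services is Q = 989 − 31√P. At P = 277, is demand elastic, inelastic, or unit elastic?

inelastic

Q = 473.057, dQ/dP = -0.931.
ε = (dQ/dP)(P/Q) ≈ -0.545.
|ε| = 0.55 < 1.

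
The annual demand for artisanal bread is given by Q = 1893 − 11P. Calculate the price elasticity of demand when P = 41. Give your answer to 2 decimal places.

-0.31

At P = 41, Q = 1442.
dQ/dP = −11.
ε = (dQ/dP)(P/Q) = (-11)(41/1442).
|ε| < 1, so demand is inelastic at this price.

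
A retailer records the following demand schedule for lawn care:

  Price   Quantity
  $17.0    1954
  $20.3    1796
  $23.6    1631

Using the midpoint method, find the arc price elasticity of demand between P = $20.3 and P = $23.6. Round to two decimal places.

At P = 20.3, Q = 1796; at P = 23.6, Q = 1631.
ΔQ = -165, ΔP = 3.3. Midpoints: P̄ = 21.95, Q̄ = 1713.5.
ε = (ΔQ/ΔP)(P̄/Q̄) = (-165/3.3)(21.95/1713.5).

-0.64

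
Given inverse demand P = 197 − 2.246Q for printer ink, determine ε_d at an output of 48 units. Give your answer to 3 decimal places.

At Q = 48, P = 197 − 2.246(48) = 89.19.
dP/dQ = −2.246, so dQ/dP = 1/(−2.246) = -0.445.
ε = (dQ/dP)(P/Q) = (-0.445)(89.19/48).

-0.827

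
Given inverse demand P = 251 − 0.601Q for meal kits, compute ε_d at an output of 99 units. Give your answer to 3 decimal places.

At Q = 99, P = 251 − 0.601(99) = 191.50.
dP/dQ = −0.601, so dQ/dP = 1/(−0.601) = -1.664.
ε = (dQ/dP)(P/Q) = (-1.664)(191.50/99).

-3.219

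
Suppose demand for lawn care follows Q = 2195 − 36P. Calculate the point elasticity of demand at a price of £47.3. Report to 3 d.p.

-3.460

At P = 47.3, Q = 492.200.
dQ/dP = −36.
ε = (dQ/dP)(P/Q) = (-36)(47.3/492.200).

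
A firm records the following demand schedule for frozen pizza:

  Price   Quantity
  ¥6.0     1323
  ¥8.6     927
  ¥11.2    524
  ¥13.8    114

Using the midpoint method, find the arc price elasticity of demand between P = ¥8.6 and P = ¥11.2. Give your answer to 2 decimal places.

At P = 8.6, Q = 927; at P = 11.2, Q = 524.
ΔQ = -403, ΔP = 2.6. Midpoints: P̄ = 9.90, Q̄ = 725.5.
ε = (ΔQ/ΔP)(P̄/Q̄) = (-403/2.6)(9.90/725.5).

-2.12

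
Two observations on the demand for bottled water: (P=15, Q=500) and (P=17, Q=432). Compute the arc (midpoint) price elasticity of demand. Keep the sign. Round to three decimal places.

-1.167

ΔQ = 432 − 500 = -68; ΔP = 17 − 15 = 2.
Midpoints: P̄ = 16.00, Q̄ = 466.0.
ε = (ΔQ/ΔP)(P̄/Q̄) = (-68/2)(16.00/466.0).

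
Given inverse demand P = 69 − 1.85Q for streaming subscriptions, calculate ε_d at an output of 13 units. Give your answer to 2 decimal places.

At Q = 13, P = 69 − 1.85(13) = 44.95.
dP/dQ = −1.85, so dQ/dP = 1/(−1.85) = -0.541.
ε = (dQ/dP)(P/Q) = (-0.541)(44.95/13).

-1.87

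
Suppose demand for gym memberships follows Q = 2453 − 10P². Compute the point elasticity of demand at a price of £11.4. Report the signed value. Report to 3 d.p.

-2.254

At P = 11.4, Q = 1153.400.
dQ/dP = −20P = -228.
ε = (dQ/dP)(P/Q) = (-228)(11.4/1153.400).
|ε| > 1, so demand is elastic at this price.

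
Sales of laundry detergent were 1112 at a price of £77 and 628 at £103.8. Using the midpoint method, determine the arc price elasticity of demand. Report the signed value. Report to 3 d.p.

ΔQ = 628 − 1112 = -484; ΔP = 103.8 − 77 = 26.8.
Midpoints: P̄ = 90.40, Q̄ = 870.0.
ε = (ΔQ/ΔP)(P̄/Q̄) = (-484/26.8)(90.40/870.0).

-1.877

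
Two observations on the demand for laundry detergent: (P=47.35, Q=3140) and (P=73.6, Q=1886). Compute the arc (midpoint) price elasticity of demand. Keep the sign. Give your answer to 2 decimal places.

-1.15

ΔQ = 1886 − 3140 = -1254; ΔP = 73.6 − 47.35 = 26.25.
Midpoints: P̄ = 60.47, Q̄ = 2513.0.
ε = (ΔQ/ΔP)(P̄/Q̄) = (-1254/26.25)(60.47/2513.0).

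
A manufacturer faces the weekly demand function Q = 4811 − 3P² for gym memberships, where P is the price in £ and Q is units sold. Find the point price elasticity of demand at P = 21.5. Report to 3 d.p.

At P = 21.5, Q = 3424.250.
dQ/dP = −6P = -129.
ε = (dQ/dP)(P/Q) = (-129)(21.5/3424.250).

-0.810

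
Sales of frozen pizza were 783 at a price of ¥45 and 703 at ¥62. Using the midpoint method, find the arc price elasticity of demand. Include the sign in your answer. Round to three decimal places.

-0.339

ΔQ = 703 − 783 = -80; ΔP = 62 − 45 = 17.
Midpoints: P̄ = 53.50, Q̄ = 743.0.
ε = (ΔQ/ΔP)(P̄/Q̄) = (-80/17)(53.50/743.0).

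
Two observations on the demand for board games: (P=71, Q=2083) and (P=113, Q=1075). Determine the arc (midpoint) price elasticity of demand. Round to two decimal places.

-1.40

ΔQ = 1075 − 2083 = -1008; ΔP = 113 − 71 = 42.
Midpoints: P̄ = 92.00, Q̄ = 1579.0.
ε = (ΔQ/ΔP)(P̄/Q̄) = (-1008/42)(92.00/1579.0).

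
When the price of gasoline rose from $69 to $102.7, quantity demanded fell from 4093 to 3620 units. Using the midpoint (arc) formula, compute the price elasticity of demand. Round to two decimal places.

-0.31

ΔQ = 3620 − 4093 = -473; ΔP = 102.7 − 69 = 33.7.
Midpoints: P̄ = 85.85, Q̄ = 3856.5.
ε = (ΔQ/ΔP)(P̄/Q̄) = (-473/33.7)(85.85/3856.5).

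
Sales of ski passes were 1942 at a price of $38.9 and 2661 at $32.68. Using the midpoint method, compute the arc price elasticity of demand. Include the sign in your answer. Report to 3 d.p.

ΔQ = 2661 − 1942 = 719; ΔP = 32.68 − 38.9 = -6.22.
Midpoints: P̄ = 35.79, Q̄ = 2301.5.
ε = (ΔQ/ΔP)(P̄/Q̄) = (719/-6.22)(35.79/2301.5).

-1.798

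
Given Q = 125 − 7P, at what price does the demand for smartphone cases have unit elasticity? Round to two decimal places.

For linear demand Q = a − bP, ε = −bP/(a − bP). |ε| = 1 when bP = a − bP, i.e. P = a/(2b).
P = 125/(2·7) = 125/14 = 8.9286.

8.93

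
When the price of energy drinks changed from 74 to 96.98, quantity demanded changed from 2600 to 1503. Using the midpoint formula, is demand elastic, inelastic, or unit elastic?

Arc ε ≈ -1.989.
|ε| = 1.99 > 1.

elastic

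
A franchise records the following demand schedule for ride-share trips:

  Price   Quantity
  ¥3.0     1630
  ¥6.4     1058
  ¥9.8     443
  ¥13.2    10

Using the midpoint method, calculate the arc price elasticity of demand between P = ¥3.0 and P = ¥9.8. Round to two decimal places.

At P = 3.0, Q = 1630; at P = 9.8, Q = 443.
ΔQ = -1187, ΔP = 6.8. Midpoints: P̄ = 6.40, Q̄ = 1036.5.
ε = (ΔQ/ΔP)(P̄/Q̄) = (-1187/6.8)(6.40/1036.5).

-1.08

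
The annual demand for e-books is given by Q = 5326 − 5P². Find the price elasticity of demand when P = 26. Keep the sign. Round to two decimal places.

-3.47

At P = 26, Q = 1946.
dQ/dP = −10P = -260.
ε = (dQ/dP)(P/Q) = (-260)(26/1946).
|ε| > 1, so demand is elastic at this price.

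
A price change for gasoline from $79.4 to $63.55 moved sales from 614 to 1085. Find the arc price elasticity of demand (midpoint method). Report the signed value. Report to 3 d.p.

ΔQ = 1085 − 614 = 471; ΔP = 63.55 − 79.4 = -15.85.
Midpoints: P̄ = 71.47, Q̄ = 849.5.
ε = (ΔQ/ΔP)(P̄/Q̄) = (471/-15.85)(71.47/849.5).

-2.500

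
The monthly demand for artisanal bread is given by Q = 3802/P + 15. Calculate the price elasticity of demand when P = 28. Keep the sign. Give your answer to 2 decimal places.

At P = 28, Q = 150.786.
dQ/dP = −3802/P² = -4.849.
ε = (dQ/dP)(P/Q) = (-4.849)(28/150.786).

-0.90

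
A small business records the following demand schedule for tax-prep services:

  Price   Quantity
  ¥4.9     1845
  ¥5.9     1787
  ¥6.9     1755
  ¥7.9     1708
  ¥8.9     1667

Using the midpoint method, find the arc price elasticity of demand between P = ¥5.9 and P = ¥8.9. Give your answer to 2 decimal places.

At P = 5.9, Q = 1787; at P = 8.9, Q = 1667.
ΔQ = -120, ΔP = 3.0. Midpoints: P̄ = 7.40, Q̄ = 1727.0.
ε = (ΔQ/ΔP)(P̄/Q̄) = (-120/3.0)(7.40/1727.0).

-0.17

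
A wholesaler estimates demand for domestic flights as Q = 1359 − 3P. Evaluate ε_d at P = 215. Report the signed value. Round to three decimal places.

-0.903

At P = 215, Q = 714.
dQ/dP = −3.
ε = (dQ/dP)(P/Q) = (-3)(215/714).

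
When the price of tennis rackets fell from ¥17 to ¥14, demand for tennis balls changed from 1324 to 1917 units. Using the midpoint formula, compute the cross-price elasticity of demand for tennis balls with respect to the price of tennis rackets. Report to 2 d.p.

-1.89

ΔQ_x = 1917 − 1324 = 593; ΔP_y = 14 − 17 = -3.
Midpoints: P̄_y = 15.50, Q̄_x = 1620.5.
ε_xy = (ΔQ_x/ΔP_y)(P̄_y/Q̄_x) = (593/-3)(15.50/1620.5).
ε_xy < 0, so the goods are complements.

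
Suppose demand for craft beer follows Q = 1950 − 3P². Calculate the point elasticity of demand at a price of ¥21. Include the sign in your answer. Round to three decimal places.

At P = 21, Q = 627.
dQ/dP = −6P = -126.
ε = (dQ/dP)(P/Q) = (-126)(21/627).
|ε| > 1, so demand is elastic at this price.

-4.220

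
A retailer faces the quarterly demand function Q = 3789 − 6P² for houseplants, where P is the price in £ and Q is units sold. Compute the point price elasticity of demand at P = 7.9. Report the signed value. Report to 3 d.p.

-0.219

At P = 7.9, Q = 3414.540.
dQ/dP = −12P = -94.800.
ε = (dQ/dP)(P/Q) = (-94.800)(7.9/3414.540).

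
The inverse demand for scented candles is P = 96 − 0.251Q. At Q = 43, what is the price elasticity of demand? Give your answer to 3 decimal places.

At Q = 43, P = 96 − 0.251(43) = 85.21.
dP/dQ = −0.251, so dQ/dP = 1/(−0.251) = -3.984.
ε = (dQ/dP)(P/Q) = (-3.984)(85.21/43).

-7.895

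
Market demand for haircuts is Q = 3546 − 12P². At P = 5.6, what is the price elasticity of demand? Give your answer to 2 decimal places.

-0.24

At P = 5.6, Q = 3169.680.
dQ/dP = −24P = -134.400.
ε = (dQ/dP)(P/Q) = (-134.400)(5.6/3169.680).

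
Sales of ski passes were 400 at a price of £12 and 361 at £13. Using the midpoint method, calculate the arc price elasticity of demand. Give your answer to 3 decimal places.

ΔQ = 361 − 400 = -39; ΔP = 13 − 12 = 1.
Midpoints: P̄ = 12.50, Q̄ = 380.5.
ε = (ΔQ/ΔP)(P̄/Q̄) = (-39/1)(12.50/380.5).

-1.281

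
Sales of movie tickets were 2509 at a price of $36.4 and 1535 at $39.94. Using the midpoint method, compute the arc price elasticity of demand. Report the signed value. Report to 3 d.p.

ΔQ = 1535 − 2509 = -974; ΔP = 39.94 − 36.4 = 3.54.
Midpoints: P̄ = 38.17, Q̄ = 2022.0.
ε = (ΔQ/ΔP)(P̄/Q̄) = (-974/3.54)(38.17/2022.0).

-5.194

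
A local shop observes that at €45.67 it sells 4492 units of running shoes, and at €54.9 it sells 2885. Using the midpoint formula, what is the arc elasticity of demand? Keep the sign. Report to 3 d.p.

ΔQ = 2885 − 4492 = -1607; ΔP = 54.9 − 45.67 = 9.23.
Midpoints: P̄ = 50.28, Q̄ = 3688.5.
ε = (ΔQ/ΔP)(P̄/Q̄) = (-1607/9.23)(50.28/3688.5).

-2.374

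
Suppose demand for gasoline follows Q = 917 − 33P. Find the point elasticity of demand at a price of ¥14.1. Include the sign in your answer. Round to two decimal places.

At P = 14.1, Q = 451.700.
dQ/dP = −33.
ε = (dQ/dP)(P/Q) = (-33)(14.1/451.700).
|ε| > 1, so demand is elastic at this price.

-1.03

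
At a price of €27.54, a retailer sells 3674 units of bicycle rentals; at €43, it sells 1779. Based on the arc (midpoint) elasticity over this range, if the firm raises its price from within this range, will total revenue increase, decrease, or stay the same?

Arc ε = (-1895/15.46)(35.27/2726.5) ≈ -1.586.
|ε| = 1.59 > 1, so demand is elastic. A price rise therefore reduces total revenue.

decrease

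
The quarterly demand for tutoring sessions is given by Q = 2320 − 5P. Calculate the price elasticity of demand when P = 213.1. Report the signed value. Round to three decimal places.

-0.849

At P = 213.1, Q = 1254.500.
dQ/dP = −5.
ε = (dQ/dP)(P/Q) = (-5)(213.1/1254.500).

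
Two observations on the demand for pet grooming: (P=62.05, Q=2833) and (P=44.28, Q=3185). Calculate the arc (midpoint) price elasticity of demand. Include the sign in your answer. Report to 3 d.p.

-0.350

ΔQ = 3185 − 2833 = 352; ΔP = 44.28 − 62.05 = -17.77.
Midpoints: P̄ = 53.16, Q̄ = 3009.0.
ε = (ΔQ/ΔP)(P̄/Q̄) = (352/-17.77)(53.16/3009.0).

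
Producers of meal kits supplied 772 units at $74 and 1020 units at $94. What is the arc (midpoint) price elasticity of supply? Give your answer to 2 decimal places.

1.16

ΔQ = 1020 − 772 = 248; ΔP = 94 − 74 = 20.
Midpoints: P̄ = 84.00, Q̄ = 896.0.
ε_s = (ΔQ/ΔP)(P̄/Q̄) = (248/20)(84.00/896.0).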